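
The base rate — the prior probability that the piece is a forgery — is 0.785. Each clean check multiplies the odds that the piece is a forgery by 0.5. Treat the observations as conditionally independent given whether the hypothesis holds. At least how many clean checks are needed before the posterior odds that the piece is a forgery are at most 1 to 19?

Prior odds: 0.785 ÷ 0.215 = 157/43.
Likelihood ratio per clean check = 0.5.
Target odds = 1/19.
Need (157/43) × 0.5ⁿ ≤ 1/19, i.e. 0.5ⁿ ≤ 43/2983.
0.5⁶ = 0.015625 is still above 43/2983 but 0.5⁷ = 0.0078125 is at or below it, so n = 7.

7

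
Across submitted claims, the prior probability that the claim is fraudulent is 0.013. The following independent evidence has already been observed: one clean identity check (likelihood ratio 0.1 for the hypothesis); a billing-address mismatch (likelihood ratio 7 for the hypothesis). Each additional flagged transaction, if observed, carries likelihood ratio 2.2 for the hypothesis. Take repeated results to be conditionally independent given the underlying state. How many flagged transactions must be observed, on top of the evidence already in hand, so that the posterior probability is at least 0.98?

Prior odds = 0.013/0.987 = 13/987.
Combined Bayes factor of the evidence already in hand = 0.1 × 7 = 0.7.
Odds after that evidence = (13/987) × 0.7 = 13/1410.
Target odds = 0.98/0.02 = 49.
Need 2.2ⁿ ≥ 49 ÷ (13/1410) = 69090/13.
2.2¹⁰ ≈2655.99 falls short of 69090/13 but 2.2¹¹ ≈5843.18 reaches it, so n = 11.

11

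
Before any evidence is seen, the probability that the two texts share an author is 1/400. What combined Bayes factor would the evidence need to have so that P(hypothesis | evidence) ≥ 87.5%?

Prior odds = 0.0025/0.9975 = 1/399.
Target odds = 0.875/0.125 = 7.
Required Bayes factor = 7 ÷ (1/399) = 2793.

2793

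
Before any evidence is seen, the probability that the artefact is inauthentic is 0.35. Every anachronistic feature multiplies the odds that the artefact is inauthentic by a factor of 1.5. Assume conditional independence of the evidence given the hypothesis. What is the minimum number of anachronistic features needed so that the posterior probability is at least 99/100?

Prior odds: 0.35 ÷ 0.65 = 7/13.
Likelihood ratio per anachronistic feature = 1.5.
Target odds: 0.99 ÷ 0.01 = 99.
Need (7/13) × 1.5ⁿ ≥ 99, i.e. 1.5ⁿ ≥ 1287/7.
1.5¹² = 531441/4096 falls short of 1287/7 but 1.5¹³ = 1594323/8192 reaches it, so n = 13.

13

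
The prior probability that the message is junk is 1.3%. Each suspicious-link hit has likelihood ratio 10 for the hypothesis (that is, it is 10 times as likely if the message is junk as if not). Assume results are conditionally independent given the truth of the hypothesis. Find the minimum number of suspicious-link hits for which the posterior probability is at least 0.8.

3

Prior odds: 0.013 ÷ 0.987 = 13/987.
Likelihood ratio per suspicious-link hit = 10.
Target posterior odds = 0.8/0.2 = 4.
Require 10ⁿ ≥ 4 ÷ (13/987) = 3948/13.
10² = 100 falls short of 3948/13 but 10³ = 1000 reaches it, so n = 3.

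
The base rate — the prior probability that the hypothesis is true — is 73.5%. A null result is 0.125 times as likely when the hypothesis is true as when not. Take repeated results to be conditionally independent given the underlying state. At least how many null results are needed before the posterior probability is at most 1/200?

Prior odds: 0.735 ÷ 0.265 = 147/53.
Likelihood ratio per null result = 0.125.
Target odds: 0.005 ÷ 0.995 = 1/199.
Require 0.125ⁿ ≤ 1/199 ÷ (147/53) = 53/29253.
0.125³ = 0.001953125 is still above 53/29253 but 0.125⁴ = 1/4096 is at or below it, so n = 4.

4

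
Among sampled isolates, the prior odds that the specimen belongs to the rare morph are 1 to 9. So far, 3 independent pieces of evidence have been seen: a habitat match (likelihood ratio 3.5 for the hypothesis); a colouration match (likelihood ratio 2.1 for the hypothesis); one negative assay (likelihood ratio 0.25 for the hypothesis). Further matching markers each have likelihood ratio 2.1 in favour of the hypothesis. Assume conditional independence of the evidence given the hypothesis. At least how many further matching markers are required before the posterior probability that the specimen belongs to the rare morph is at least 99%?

9

Prior odds = 1/9.
Combined Bayes factor of the evidence already in hand = 3.5 × 2.1 × 0.25 = 1.8375.
Odds after that evidence = (1/9) × 1.8375 = 49/240.
Target odds = 0.99/0.01 = 99.
Need 2.1ⁿ ≥ 99 ÷ (49/240) = 23760/49.
2.1⁸ ≈378.229 falls short of 23760/49 but 2.1⁹ ≈794.28 reaches it, so n = 9.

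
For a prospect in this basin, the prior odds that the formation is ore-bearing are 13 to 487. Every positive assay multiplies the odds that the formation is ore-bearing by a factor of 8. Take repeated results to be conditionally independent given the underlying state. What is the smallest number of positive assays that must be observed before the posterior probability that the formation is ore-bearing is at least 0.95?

Prior odds = 13/487.
Likelihood ratio per positive assay = 8.
Target odds: 0.95 ÷ 0.05 = 19.
Require 8ⁿ ≥ 19 ÷ (13/487) = 9253/13.
8³ = 512 falls short of 9253/13 but 8⁴ = 4096 reaches it, so n = 4.

4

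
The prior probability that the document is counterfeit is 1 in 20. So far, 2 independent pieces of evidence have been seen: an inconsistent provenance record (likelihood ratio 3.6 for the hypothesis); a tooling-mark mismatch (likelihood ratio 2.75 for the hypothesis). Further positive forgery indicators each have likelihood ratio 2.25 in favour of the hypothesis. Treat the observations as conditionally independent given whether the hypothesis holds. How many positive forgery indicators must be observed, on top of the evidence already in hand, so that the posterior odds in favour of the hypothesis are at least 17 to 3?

Prior odds = 0.05/0.95 = 1/19.
Combined Bayes factor of the evidence already in hand = 3.6 × 2.75 = 9.9.
Odds after that evidence = (1/19) × 9.9 = 99/190.
Target odds = 17/3.
Need 2.25ⁿ ≥ 17/3 ÷ (99/190) = 3230/297.
2.25² = 5.0625 falls short of 3230/297 but 2.25³ = 11.390625 reaches it, so n = 3.

3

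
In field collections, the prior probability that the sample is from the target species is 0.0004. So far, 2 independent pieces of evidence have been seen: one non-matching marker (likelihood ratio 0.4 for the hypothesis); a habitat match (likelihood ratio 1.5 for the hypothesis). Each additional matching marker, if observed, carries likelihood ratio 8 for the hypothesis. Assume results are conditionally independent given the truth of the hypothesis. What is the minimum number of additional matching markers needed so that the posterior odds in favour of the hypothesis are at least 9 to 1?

Prior odds = 0.0004/0.9996 = 1/2499.
Combined Bayes factor of the evidence already in hand = 0.4 × 1.5 = 0.6.
Odds after that evidence = (1/2499) × 0.6 = 1/4165.
Target odds = 9.
Need 8ⁿ ≥ 9 ÷ (1/4165) = 37485.
8⁵ = 32768 falls short of 37485 but 8⁶ = 262144 reaches it, so n = 6.

6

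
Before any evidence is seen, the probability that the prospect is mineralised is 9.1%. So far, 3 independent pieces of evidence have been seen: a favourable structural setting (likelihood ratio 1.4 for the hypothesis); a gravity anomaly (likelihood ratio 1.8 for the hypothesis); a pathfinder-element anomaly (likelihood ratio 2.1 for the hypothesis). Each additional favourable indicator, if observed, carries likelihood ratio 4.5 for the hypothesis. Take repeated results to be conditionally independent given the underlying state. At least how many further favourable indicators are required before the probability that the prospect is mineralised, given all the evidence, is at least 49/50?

4

Prior odds = 0.091/0.909 = 91/909.
Combined Bayes factor of the evidence already in hand = 1.4 × 1.8 × 2.1 = 5.292.
Odds after that evidence = (91/909) × 5.292 = 13377/25250.
Target odds = 0.98/0.02 = 49.
Need 4.5ⁿ ≥ 49 ÷ (13377/25250) = 25250/273.
4.5³ = 91.125 falls short of 25250/273 but 4.5⁴ = 410.0625 reaches it, so n = 4.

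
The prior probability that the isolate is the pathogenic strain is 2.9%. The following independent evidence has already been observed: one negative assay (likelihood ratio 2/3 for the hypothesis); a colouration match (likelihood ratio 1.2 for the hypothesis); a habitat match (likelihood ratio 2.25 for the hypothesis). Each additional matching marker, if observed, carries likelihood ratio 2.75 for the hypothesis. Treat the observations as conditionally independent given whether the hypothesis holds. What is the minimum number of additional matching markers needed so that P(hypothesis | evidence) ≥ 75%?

Prior odds = 0.029/0.971 = 29/971.
Combined Bayes factor of the evidence already in hand = (2/3) × 1.2 × 2.25 = 1.8.
Odds after that evidence = (29/971) × 1.8 = 261/4855.
Target odds = 0.75/0.25 = 3.
Need 2.75ⁿ ≥ 3 ÷ (261/4855) = 4855/87.
2.75³ = 20.796875 falls short of 4855/87 but 2.75⁴ = 57.19140625 reaches it, so n = 4.

4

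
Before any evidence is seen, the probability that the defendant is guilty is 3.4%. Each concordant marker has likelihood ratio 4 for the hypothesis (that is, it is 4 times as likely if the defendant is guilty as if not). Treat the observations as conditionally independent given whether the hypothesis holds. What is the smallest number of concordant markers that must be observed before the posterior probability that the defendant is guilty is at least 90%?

4

Prior odds: 0.034 ÷ 0.966 = 17/483.
Likelihood ratio per concordant marker = 4.
Target posterior odds = 0.9/0.1 = 9.
Need (17/483) × 4ⁿ ≥ 9, i.e. 4ⁿ ≥ 4347/17.
4³ = 64 falls short of 4347/17 but 4⁴ = 256 reaches it, so n = 4.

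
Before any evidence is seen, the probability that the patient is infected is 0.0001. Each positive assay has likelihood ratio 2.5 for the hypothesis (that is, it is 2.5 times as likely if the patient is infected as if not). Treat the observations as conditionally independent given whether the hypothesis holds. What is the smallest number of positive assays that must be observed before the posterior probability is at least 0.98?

Prior odds = 0.0001/0.9999 = 1/9999.
Likelihood ratio per positive assay = 2.5.
Target posterior odds = 0.98/0.02 = 49.
Require 2.5ⁿ ≥ 49 ÷ (1/9999) = 489951.
2.5¹⁴ ≈372529 falls short of 489951 but 2.5¹⁵ ≈931323 reaches it, so n = 15.

15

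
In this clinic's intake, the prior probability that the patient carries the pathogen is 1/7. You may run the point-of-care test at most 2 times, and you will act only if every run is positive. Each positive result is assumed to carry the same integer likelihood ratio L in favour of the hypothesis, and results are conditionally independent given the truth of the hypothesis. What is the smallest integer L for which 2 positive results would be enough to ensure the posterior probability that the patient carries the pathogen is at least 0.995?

Prior odds = (1/7)/(6/7) = 1/6.
Target odds = 0.995/0.005 = 199.
Need L² ≥ 199 ÷ (1/6) = 1194.
34² = 1156 < 1194 ≤ 1225 = 35², so L = 35.

35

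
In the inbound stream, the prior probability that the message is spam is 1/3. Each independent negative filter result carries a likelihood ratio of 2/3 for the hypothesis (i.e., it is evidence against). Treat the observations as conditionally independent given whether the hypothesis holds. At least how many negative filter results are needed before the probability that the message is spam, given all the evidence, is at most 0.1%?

Prior odds = (1/3)/(2/3) = 0.5.
Likelihood ratio per negative filter result = 2/3.
Target posterior odds = 0.001/0.999 = 1/999.
Need 0.5 × (2/3)ⁿ ≤ 1/999, i.e. (2/3)ⁿ ≤ 2/999.
(2/3)¹⁵ = 32768/14348907 is still above 2/999 but (2/3)¹⁶ = 65536/43046721 is at or below it, so n = 16.

16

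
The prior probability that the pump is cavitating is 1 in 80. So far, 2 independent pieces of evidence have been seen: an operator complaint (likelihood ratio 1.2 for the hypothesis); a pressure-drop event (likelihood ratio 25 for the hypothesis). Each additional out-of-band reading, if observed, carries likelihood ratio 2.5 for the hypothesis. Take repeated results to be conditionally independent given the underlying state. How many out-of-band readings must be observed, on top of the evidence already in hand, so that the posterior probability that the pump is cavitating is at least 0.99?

7

Prior odds = 0.0125/0.9875 = 1/79.
Combined Bayes factor of the evidence already in hand = 1.2 × 25 = 30.
Odds after that evidence = (1/79) × 30 = 30/79.
Target odds = 0.99/0.01 = 99.
Need 2.5ⁿ ≥ 99 ÷ (30/79) = 260.7.
2.5⁶ = 244.140625 falls short of 260.7 but 2.5⁷ = 610.3515625 reaches it, so n = 7.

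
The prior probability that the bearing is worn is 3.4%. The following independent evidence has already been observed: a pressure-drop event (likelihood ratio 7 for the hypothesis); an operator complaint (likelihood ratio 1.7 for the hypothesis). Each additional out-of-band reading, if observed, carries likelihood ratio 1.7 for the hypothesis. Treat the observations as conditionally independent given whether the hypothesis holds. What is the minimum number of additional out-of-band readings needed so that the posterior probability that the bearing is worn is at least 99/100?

11

Prior odds = 0.034/0.966 = 17/483.
Combined Bayes factor of the evidence already in hand = 7 × 1.7 = 11.9.
Odds after that evidence = (17/483) × 11.9 = 289/690.
Target odds = 0.99/0.01 = 99.
Need 1.7ⁿ ≥ 99 ÷ (289/690) = 68310/289.
1.7¹⁰ ≈201.599 falls short of 68310/289 but 1.7¹¹ ≈342.719 reaches it, so n = 11.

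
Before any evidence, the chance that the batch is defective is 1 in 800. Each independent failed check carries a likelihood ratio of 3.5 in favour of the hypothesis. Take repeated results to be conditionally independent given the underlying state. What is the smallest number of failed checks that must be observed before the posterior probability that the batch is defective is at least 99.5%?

10

Prior odds = 0.00125/0.99875 = 1/799.
Likelihood ratio per failed check = 3.5.
Target posterior odds = 0.995/0.005 = 199.
Require 3.5ⁿ ≥ 199 ÷ (1/799) = 159001.
3.5⁹ = 40353607/512 falls short of 159001 but 3.5¹⁰ = 282475249/1024 reaches it, so n = 10.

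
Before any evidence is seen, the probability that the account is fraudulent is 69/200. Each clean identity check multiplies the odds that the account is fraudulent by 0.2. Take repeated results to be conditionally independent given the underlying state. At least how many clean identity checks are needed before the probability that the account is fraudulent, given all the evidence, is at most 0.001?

4

Prior odds: 0.345 ÷ 0.655 = 69/131.
Likelihood ratio per clean identity check = 0.2.
Target odds: 0.001 ÷ 0.999 = 1/999.
Need (69/131) × 0.2ⁿ ≤ 1/999, i.e. 0.2ⁿ ≤ 131/68931.
0.2³ = 0.008 is still above 131/68931 but 0.2⁴ = 0.0016 is at or below it, so n = 4.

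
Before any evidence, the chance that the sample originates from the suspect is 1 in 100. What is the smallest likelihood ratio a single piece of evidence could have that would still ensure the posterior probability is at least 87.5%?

693

Prior odds = 0.01/0.99 = 1/99.
Target odds = 0.875/0.125 = 7.
Required Bayes factor = 7 ÷ (1/99) = 693.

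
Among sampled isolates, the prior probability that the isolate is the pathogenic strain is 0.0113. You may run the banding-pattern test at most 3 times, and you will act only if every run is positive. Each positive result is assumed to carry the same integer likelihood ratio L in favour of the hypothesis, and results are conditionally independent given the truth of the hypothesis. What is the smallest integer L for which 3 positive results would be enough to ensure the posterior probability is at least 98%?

17

Prior odds = 0.0113/0.9887 = 113/9887.
Target odds = 0.98/0.02 = 49.
Need L³ ≥ 49 ÷ (113/9887) = 484463/113.
16³ = 4096 < 484463/113 ≤ 4913 = 17³, so L = 17.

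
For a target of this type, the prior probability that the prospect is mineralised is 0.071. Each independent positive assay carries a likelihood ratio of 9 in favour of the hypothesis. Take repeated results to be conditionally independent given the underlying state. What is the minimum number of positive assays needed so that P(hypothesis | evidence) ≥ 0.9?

3

Prior odds: 0.071 ÷ 0.929 = 71/929.
Likelihood ratio per positive assay = 9.
Target posterior odds = 0.9/0.1 = 9.
Require 9ⁿ ≥ 9 ÷ (71/929) = 8361/71.
9² = 81 falls short of 8361/71 but 9³ = 729 reaches it, so n = 3.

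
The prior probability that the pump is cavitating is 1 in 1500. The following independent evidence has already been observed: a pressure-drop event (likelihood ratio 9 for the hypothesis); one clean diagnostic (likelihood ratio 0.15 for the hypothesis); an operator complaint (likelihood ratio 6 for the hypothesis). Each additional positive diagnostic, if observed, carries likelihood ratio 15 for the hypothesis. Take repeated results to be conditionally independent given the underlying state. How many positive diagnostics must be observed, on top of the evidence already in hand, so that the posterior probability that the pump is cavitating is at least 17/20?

Prior odds = (1/1500)/(1499/1500) = 1/1499.
Combined Bayes factor of the evidence already in hand = 9 × 0.15 × 6 = 8.1.
Odds after that evidence = (1/1499) × 8.1 = 81/14990.
Target odds = 0.85/0.15 = 17/3.
Need 15ⁿ ≥ 17/3 ÷ (81/14990) = 254830/243.
15² = 225 falls short of 254830/243 but 15³ = 3375 reaches it, so n = 3.

3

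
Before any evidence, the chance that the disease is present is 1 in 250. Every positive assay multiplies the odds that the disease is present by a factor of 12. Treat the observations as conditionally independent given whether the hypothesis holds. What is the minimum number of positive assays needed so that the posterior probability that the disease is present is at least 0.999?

5

Prior odds: 0.004 ÷ 0.996 = 1/249.
Likelihood ratio per positive assay = 12.
Target odds: 0.999 ÷ 0.001 = 999.
Require 12ⁿ ≥ 999 ÷ (1/249) = 248751.
12⁴ = 20736 falls short of 248751 but 12⁵ = 248832 reaches it, so n = 5.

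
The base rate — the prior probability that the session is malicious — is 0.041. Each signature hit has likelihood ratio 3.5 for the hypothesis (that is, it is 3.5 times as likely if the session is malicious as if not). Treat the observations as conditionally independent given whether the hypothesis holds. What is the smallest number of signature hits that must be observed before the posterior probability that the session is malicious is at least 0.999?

9

Prior odds: 0.041 ÷ 0.959 = 41/959.
Likelihood ratio per signature hit = 3.5.
Target odds: 0.999 ÷ 0.001 = 999.
Need (41/959) × 3.5ⁿ ≥ 999, i.e. 3.5ⁿ ≥ 958041/41.
3.5⁸ = 5764801/256 falls short of 958041/41 but 3.5⁹ = 40353607/512 reaches it, so n = 9.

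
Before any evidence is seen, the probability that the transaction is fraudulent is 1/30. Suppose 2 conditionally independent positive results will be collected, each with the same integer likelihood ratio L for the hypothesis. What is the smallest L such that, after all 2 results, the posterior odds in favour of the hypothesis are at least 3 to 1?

10

Prior odds = (1/30)/(29/30) = 1/29.
Target odds = 3.
Need L² ≥ 3 ÷ (1/29) = 87.
9² = 81 < 87 ≤ 100 = 10², so L = 10.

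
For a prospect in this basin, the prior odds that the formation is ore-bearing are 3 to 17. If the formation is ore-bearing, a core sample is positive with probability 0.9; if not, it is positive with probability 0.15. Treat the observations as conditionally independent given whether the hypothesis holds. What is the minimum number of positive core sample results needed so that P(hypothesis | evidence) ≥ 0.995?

4

Prior odds = 3/17.
Likelihood ratio of a positive = 0.9/0.15 = 6.
Target odds: 0.995 ÷ 0.005 = 199.
Need (3/17) × 6ⁿ ≥ 199, i.e. 6ⁿ ≥ 3383/3.
6³ = 216 falls short of 3383/3 but 6⁴ = 1296 reaches it, so n = 4.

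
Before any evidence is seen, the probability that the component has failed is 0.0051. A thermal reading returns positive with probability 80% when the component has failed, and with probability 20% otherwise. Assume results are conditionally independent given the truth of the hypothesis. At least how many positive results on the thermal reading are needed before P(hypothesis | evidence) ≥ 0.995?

8

Prior odds: 0.0051 ÷ 0.9949 = 51/9949.
Likelihood ratio of a positive result = 0.8/0.2 = 4.
Target posterior odds = 0.995/0.005 = 199.
Need (51/9949) × 4ⁿ ≥ 199, i.e. 4ⁿ ≥ 1979851/51.
4⁷ = 16384 falls short of 1979851/51 but 4⁸ = 65536 reaches it, so n = 8.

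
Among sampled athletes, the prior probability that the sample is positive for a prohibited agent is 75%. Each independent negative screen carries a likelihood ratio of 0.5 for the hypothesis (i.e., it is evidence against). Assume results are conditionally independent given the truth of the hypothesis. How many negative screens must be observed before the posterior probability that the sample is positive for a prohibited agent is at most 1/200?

Prior odds: 0.75 ÷ 0.25 = 3.
Likelihood ratio per negative screen = 0.5.
Target odds: 0.005 ÷ 0.995 = 1/199.
Need 3 × 0.5ⁿ ≤ 1/199, i.e. 0.5ⁿ ≤ 1/597.
0.5⁹ = 0.001953125 is still above 1/597 but 0.5¹⁰ = 1/1024 is at or below it, so n = 10.

10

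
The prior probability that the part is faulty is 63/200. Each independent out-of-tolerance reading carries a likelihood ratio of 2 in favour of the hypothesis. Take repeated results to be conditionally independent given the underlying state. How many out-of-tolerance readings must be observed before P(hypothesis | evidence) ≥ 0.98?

Prior odds = 0.315/0.685 = 63/137.
Likelihood ratio per out-of-tolerance reading = 2.
Target posterior odds = 0.98/0.02 = 49.
Require 2ⁿ ≥ 49 ÷ (63/137) = 959/9.
2⁶ = 64 falls short of 959/9 but 2⁷ = 128 reaches it, so n = 7.

7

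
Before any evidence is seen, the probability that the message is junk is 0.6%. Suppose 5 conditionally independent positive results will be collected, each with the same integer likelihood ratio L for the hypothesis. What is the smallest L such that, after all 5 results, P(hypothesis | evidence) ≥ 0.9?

Prior odds = 0.006/0.994 = 3/497.
Target odds = 0.9/0.1 = 9.
Need L⁵ ≥ 9 ÷ (3/497) = 1491.
4⁵ = 1024 < 1491 ≤ 3125 = 5⁵, so L = 5.

5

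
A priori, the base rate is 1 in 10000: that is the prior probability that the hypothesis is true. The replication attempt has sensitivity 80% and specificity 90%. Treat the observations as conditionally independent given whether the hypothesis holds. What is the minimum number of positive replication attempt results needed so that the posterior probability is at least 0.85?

Prior odds = 0.0001/0.9999 = 1/9999.
False-positive rate = 1 − 0.9 = 0.1; likelihood ratio of a positive = 0.8/0.1 = 8.
Target odds: 0.85 ÷ 0.15 = 17/3.
Require 8ⁿ ≥ 17/3 ÷ (1/9999) = 56661.
8⁵ = 32768 falls short of 56661 but 8⁶ = 262144 reaches it, so n = 6.

6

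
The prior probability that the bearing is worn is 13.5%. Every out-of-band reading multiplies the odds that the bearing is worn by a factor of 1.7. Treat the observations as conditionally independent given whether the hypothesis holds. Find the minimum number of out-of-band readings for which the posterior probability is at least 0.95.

Prior odds = 0.135/0.865 = 27/173.
Likelihood ratio per out-of-band reading = 1.7.
Target odds: 0.95 ÷ 0.05 = 19.
Need (27/173) × 1.7ⁿ ≥ 19, i.e. 1.7ⁿ ≥ 3287/27.
1.7⁹ ≈118.588 falls short of 3287/27 but 1.7¹⁰ ≈201.599 reaches it, so n = 10.

10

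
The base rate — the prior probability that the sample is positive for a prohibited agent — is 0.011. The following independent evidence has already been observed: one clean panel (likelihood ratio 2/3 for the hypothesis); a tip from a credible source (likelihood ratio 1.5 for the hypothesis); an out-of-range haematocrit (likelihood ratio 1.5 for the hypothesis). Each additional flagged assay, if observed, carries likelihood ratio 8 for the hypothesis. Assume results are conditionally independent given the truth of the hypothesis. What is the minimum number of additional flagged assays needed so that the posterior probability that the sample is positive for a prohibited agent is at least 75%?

3

Prior odds = 0.011/0.989 = 11/989.
Combined Bayes factor of the evidence already in hand = (2/3) × 1.5 × 1.5 = 1.5.
Odds after that evidence = (11/989) × 1.5 = 33/1978.
Target odds = 0.75/0.25 = 3.
Need 8ⁿ ≥ 3 ÷ (33/1978) = 1978/11.
8² = 64 falls short of 1978/11 but 8³ = 512 reaches it, so n = 3.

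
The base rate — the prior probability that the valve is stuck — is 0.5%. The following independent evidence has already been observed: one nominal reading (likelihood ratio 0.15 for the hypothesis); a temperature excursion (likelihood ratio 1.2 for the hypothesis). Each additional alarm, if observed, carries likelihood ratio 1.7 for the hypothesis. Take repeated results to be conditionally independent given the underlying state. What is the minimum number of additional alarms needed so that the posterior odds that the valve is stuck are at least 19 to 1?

Prior odds = 0.005/0.995 = 1/199.
Combined Bayes factor of the evidence already in hand = 0.15 × 1.2 = 0.18.
Odds after that evidence = (1/199) × 0.18 = 9/9950.
Target odds = 19.
Need 1.7ⁿ ≥ 19 ÷ (9/9950) = 189050/9.
1.7¹⁸ ≈14063.1 falls short of 189050/9 but 1.7¹⁹ ≈23907.2 reaches it, so n = 19.

19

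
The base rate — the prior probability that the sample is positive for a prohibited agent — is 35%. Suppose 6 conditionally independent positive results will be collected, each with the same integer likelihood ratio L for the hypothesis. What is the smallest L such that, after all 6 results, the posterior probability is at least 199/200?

Prior odds = 0.35/0.65 = 7/13.
Target odds = 0.995/0.005 = 199.
Need L⁶ ≥ 199 ÷ (7/13) = 2587/7.
2⁶ = 64 < 2587/7 ≤ 729 = 3⁶, so L = 3.

3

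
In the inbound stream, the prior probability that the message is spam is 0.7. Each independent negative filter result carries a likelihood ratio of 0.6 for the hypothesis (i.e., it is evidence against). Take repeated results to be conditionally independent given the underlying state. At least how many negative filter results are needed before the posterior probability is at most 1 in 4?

Prior odds: 0.7 ÷ 0.3 = 7/3.
Likelihood ratio per negative filter result = 0.6.
Target posterior odds = 0.25/0.75 = 1/3.
Require 0.6ⁿ ≤ 1/3 ÷ (7/3) = 1/7.
0.6³ = 0.216 is still above 1/7 but 0.6⁴ = 0.1296 is at or below it, so n = 4.

4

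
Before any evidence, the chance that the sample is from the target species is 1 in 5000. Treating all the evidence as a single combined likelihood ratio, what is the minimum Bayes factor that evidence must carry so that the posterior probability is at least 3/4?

14997

Prior odds = 0.0002/0.9998 = 1/4999.
Target odds = 0.75/0.25 = 3.
Required Bayes factor = 3 ÷ (1/4999) = 14997.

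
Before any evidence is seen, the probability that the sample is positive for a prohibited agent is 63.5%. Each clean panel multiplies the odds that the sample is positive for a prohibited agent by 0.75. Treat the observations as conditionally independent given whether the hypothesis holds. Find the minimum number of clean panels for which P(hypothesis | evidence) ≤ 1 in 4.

6

Prior odds: 0.635 ÷ 0.365 = 127/73.
Likelihood ratio per clean panel = 0.75.
Target odds: 0.25 ÷ 0.75 = 1/3.
Require 0.75ⁿ ≤ 1/3 ÷ (127/73) = 73/381.
0.75⁵ = 243/1024 is still above 73/381 but 0.75⁶ = 729/4096 is at or below it, so n = 6.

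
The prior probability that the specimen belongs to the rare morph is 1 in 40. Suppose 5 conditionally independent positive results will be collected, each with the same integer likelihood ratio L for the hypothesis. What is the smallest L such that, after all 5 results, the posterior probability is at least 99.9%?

Prior odds = 0.025/0.975 = 1/39.
Target odds = 0.999/0.001 = 999.
Need L⁵ ≥ 999 ÷ (1/39) = 38961.
8⁵ = 32768 < 38961 ≤ 59049 = 9⁵, so L = 9.

9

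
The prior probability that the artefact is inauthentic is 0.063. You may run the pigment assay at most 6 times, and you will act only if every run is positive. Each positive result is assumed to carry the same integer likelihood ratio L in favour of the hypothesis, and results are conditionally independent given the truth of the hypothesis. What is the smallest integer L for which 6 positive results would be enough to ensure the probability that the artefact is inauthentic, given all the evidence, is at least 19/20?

3

Prior odds = 0.063/0.937 = 63/937.
Target odds = 0.95/0.05 = 19.
Need L⁶ ≥ 19 ÷ (63/937) = 17803/63.
2⁶ = 64 < 17803/63 ≤ 729 = 3⁶, so L = 3.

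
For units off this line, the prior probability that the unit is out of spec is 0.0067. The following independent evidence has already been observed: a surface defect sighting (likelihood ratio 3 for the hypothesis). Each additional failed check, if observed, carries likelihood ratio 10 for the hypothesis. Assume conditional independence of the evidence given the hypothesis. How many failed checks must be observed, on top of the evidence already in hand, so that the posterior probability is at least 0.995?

Prior odds = 0.0067/0.9933 = 67/9933.
Bayes factor of the evidence already in hand = 3.
Odds after that evidence = (67/9933) × 3 = 67/3311.
Target odds = 0.995/0.005 = 199.
Need 10ⁿ ≥ 199 ÷ (67/3311) = 658889/67.
10³ = 1000 falls short of 658889/67 but 10⁴ = 10000 reaches it, so n = 4.

4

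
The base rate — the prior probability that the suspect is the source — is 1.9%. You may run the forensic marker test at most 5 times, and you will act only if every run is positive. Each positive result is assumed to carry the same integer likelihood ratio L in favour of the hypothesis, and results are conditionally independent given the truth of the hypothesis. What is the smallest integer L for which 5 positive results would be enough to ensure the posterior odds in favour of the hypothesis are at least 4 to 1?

3

Prior odds = 0.019/0.981 = 19/981.
Target odds = 4.
Need L⁵ ≥ 4 ÷ (19/981) = 3924/19.
2⁵ = 32 < 3924/19 ≤ 243 = 3⁵, so L = 3.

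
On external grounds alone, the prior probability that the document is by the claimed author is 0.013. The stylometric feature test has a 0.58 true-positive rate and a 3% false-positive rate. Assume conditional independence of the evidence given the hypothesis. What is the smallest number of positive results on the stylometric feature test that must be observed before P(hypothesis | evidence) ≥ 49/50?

Prior odds = 0.013/0.987 = 13/987.
Likelihood ratio of a positive result = 0.58/0.03 = 58/3.
Target posterior odds = 0.98/0.02 = 49.
Need (13/987) × (58/3)ⁿ ≥ 49, i.e. (58/3)ⁿ ≥ 48363/13.
(58/3)² = 3364/9 falls short of 48363/13 but (58/3)³ = 195112/27 reaches it, so n = 3.

3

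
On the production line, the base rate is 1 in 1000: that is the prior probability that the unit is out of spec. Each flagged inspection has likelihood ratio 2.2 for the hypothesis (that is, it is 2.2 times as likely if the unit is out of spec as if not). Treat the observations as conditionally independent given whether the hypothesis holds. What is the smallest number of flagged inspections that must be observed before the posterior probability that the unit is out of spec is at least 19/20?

13

Prior odds: 0.001 ÷ 0.999 = 1/999.
Likelihood ratio per flagged inspection = 2.2.
Target odds: 0.95 ÷ 0.05 = 19.
Require 2.2ⁿ ≥ 19 ÷ (1/999) = 18981.
2.2¹² ≈12855 falls short of 18981 but 2.2¹³ ≈28281 reaches it, so n = 13.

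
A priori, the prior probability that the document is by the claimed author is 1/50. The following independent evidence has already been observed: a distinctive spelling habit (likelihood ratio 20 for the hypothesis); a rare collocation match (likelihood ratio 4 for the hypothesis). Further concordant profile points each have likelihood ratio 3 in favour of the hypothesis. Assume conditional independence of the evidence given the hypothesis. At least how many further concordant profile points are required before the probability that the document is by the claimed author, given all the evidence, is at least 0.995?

Prior odds = 0.02/0.98 = 1/49.
Combined Bayes factor of the evidence already in hand = 20 × 4 = 80.
Odds after that evidence = (1/49) × 80 = 80/49.
Target odds = 0.995/0.005 = 199.
Need 3ⁿ ≥ 199 ÷ (80/49) = 121.8875.
3⁴ = 81 falls short of 121.8875 but 3⁵ = 243 reaches it, so n = 5.

5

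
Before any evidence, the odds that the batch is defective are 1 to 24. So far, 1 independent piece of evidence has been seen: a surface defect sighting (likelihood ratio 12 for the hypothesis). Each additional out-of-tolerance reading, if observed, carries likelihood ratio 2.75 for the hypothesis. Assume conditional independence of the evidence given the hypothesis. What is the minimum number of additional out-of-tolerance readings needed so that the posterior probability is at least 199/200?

Prior odds = 1/24.
Bayes factor of the evidence already in hand = 12.
Odds after that evidence = (1/24) × 12 = 0.5.
Target odds = 0.995/0.005 = 199.
Need 2.75ⁿ ≥ 199 ÷ 0.5 = 398.
2.75⁵ = 161051/1024 falls short of 398 but 2.75⁶ = 1771561/4096 reaches it, so n = 6.

6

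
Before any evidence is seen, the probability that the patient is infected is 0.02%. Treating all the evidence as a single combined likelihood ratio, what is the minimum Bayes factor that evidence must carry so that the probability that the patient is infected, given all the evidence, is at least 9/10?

Prior odds = 0.0002/0.9998 = 1/4999.
Target odds = 0.9/0.1 = 9.
Required Bayes factor = 9 ÷ (1/4999) = 44991.

44991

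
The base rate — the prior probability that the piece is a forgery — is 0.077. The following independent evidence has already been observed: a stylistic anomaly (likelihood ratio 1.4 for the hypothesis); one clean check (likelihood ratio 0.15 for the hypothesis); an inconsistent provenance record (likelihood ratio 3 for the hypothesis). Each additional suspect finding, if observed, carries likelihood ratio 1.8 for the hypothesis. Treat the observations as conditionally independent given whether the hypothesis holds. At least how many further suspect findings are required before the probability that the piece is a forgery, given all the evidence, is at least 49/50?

12

Prior odds = 0.077/0.923 = 77/923.
Combined Bayes factor of the evidence already in hand = 1.4 × 0.15 × 3 = 0.63.
Odds after that evidence = (77/923) × 0.63 = 4851/92300.
Target odds = 0.98/0.02 = 49.
Need 1.8ⁿ ≥ 49 ÷ (4851/92300) = 92300/99.
1.8¹¹ ≈642.684 falls short of 92300/99 but 1.8¹² ≈1156.83 reaches it, so n = 12.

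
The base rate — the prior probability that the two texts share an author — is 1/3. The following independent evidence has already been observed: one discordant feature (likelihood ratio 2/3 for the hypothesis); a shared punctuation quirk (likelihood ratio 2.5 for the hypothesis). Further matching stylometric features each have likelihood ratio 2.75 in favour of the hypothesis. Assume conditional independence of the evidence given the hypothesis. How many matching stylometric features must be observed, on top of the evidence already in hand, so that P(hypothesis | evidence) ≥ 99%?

5

Prior odds = (1/3)/(2/3) = 0.5.
Combined Bayes factor of the evidence already in hand = (2/3) × 2.5 = 5/3.
Odds after that evidence = 0.5 × 5/3 = 5/6.
Target odds = 0.99/0.01 = 99.
Need 2.75ⁿ ≥ 99 ÷ (5/6) = 118.8.
2.75⁴ = 57.19140625 falls short of 118.8 but 2.75⁵ = 161051/1024 reaches it, so n = 5.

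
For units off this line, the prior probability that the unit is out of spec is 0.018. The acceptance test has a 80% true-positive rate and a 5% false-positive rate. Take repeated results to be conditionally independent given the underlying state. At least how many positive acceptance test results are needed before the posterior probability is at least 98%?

3

Prior odds: 0.018 ÷ 0.982 = 9/491.
Likelihood ratio of a positive result = 0.8/0.05 = 16.
Target odds: 0.98 ÷ 0.02 = 49.
Need (9/491) × 16ⁿ ≥ 49, i.e. 16ⁿ ≥ 24059/9.
16² = 256 falls short of 24059/9 but 16³ = 4096 reaches it, so n = 3.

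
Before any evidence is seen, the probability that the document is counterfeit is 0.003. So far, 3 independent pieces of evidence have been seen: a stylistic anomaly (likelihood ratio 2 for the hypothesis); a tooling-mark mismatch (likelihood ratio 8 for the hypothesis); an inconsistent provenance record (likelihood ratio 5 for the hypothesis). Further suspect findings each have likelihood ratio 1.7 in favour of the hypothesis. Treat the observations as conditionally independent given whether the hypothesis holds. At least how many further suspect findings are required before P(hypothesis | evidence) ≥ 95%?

9

Prior odds = 0.003/0.997 = 3/997.
Combined Bayes factor of the evidence already in hand = 2 × 8 × 5 = 80.
Odds after that evidence = (3/997) × 80 = 240/997.
Target odds = 0.95/0.05 = 19.
Need 1.7ⁿ ≥ 19 ÷ (240/997) = 18943/240.
1.7⁸ ≈69.7576 falls short of 18943/240 but 1.7⁹ ≈118.588 reaches it, so n = 9.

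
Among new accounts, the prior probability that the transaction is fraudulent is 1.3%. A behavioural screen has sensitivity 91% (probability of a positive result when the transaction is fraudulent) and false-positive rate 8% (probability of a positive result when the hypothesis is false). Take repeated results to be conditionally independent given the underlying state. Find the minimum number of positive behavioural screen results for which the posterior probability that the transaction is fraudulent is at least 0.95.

3

Prior odds = 0.013/0.987 = 13/987.
Likelihood ratio of a positive result = 0.91/0.08 = 11.375.
Target odds: 0.95 ÷ 0.05 = 19.
Require 11.375ⁿ ≥ 19 ÷ (13/987) = 18753/13.
11.375² = 129.390625 falls short of 18753/13 but 11.375³ = 753571/512 reaches it, so n = 3.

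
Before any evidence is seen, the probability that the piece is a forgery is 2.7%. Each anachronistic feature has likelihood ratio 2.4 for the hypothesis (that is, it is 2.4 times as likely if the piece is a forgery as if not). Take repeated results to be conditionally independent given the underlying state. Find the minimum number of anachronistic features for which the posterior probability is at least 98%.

9

Prior odds = 0.027/0.973 = 27/973.
Likelihood ratio per anachronistic feature = 2.4.
Target odds: 0.98 ÷ 0.02 = 49.
Need (27/973) × 2.4ⁿ ≥ 49, i.e. 2.4ⁿ ≥ 47677/27.
2.4⁸ = 429981696/390625 falls short of 47677/27 but 2.4⁹ ≈2641.81 reaches it, so n = 9.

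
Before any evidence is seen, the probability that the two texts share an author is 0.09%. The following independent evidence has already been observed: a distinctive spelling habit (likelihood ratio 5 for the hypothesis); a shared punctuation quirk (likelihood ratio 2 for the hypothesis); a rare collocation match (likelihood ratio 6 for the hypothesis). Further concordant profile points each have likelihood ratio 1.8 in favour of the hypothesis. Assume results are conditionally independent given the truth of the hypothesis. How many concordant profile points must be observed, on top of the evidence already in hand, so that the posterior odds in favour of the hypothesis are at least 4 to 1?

Prior odds = 0.0009/0.9991 = 9/9991.
Combined Bayes factor of the evidence already in hand = 5 × 2 × 6 = 60.
Odds after that evidence = (9/9991) × 60 = 540/9991.
Target odds = 4.
Need 1.8ⁿ ≥ 4 ÷ (540/9991) = 9991/135.
1.8⁷ = 4782969/78125 falls short of 9991/135 but 1.8⁸ = 43046721/390625 reaches it, so n = 8.

8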